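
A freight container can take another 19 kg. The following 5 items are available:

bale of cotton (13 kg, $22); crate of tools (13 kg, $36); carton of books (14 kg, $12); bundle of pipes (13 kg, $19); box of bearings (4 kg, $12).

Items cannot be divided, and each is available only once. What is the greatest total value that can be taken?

$48

Check high-value combinations within 19 kg:
- crate of tools+box of bearings: weight 13+4=17, value 36+12=48
- crate of tools: weight 13, value 36
- bale of cotton+box of bearings: weight 13+4=17, value 22+12=34
Best: $48.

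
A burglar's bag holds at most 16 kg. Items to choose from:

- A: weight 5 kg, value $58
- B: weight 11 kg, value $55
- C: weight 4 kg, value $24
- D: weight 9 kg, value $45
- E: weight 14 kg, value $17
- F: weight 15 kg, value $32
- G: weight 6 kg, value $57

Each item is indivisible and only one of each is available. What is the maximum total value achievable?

Check high-value combinations within 16 kg:
- A+C+G: weight 5+4+6=15, value 58+24+57=139
- A+G: weight 5+6=11, value 58+57=115
- A+B: weight 5+11=16, value 58+55=113
- A+D: weight 5+9=14, value 58+45=103
- D+G: weight 9+6=15, value 45+57=102
Best: $139.

$139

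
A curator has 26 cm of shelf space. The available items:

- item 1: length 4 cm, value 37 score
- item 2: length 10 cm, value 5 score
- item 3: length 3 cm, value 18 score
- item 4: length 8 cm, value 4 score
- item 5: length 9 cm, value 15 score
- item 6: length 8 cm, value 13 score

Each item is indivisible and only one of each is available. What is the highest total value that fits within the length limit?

Check high-value combinations within 26 cm:
- item 1+item 3+item 5+item 6: length 4+3+9+8=24, value 37+18+15+13=83
- item 1+item 2+item 3+item 5: length 4+10+3+9=26, value 37+5+18+15=75
- item 1+item 3+item 4+item 5: length 4+3+8+9=24, value 37+18+4+15=74
- item 1+item 2+item 3+item 6: length 4+10+3+8=25, value 37+5+18+13=73
- item 1+item 3+item 4+item 6: length 4+3+8+8=23, value 37+18+4+13=72
Best: 83 score.

83 score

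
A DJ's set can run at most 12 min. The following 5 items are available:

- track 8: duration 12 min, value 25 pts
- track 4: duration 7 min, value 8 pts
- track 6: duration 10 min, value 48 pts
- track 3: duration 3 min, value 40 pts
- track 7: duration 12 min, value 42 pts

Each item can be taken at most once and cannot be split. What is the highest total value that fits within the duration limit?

Check high-value combinations within 12 min:
- track 6: duration 10, value 48
- track 4+track 3: duration 7+3=10, value 8+40=48
- track 7: duration 12, value 42
Best: 48 pts.

48 pts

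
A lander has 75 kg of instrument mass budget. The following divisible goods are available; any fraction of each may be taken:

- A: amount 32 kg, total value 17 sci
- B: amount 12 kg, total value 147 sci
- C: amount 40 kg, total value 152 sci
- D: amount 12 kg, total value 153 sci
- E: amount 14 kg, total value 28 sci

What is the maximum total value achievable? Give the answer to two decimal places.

474.00

Take in order of value per unit:
- D (153/12 per unit): all 12 → value 153, running total 153.00
- B (147/12 per unit): all 12 → value 147, running total 300.00
- C (152/40 per unit): all 40 → value 152, running total 452.00
- E (28/14 per unit): 11 of 14 → value 11×28/14 = 22.0000, running total 474.00
Total 474.00.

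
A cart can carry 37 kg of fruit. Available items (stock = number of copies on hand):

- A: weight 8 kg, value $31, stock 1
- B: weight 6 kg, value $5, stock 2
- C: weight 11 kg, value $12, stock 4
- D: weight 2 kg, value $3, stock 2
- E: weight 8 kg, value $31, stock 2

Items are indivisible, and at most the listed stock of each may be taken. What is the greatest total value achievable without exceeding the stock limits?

$108

Best selections within weight 37 and stock limits:
- 1×A + 1×C + 1×D + 2×E: weight 37, value 108
- 1×A + 1×C + 2×E: weight 35, value 105
- 1×A + 1×B + 2×D + 2×E: weight 34, value 104
Best: $108.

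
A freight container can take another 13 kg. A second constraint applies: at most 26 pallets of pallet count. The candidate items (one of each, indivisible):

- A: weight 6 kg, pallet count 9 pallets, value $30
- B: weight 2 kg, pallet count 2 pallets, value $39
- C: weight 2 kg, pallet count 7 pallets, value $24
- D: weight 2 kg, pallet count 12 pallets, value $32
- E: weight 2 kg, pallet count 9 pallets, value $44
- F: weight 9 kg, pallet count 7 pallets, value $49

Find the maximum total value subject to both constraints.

$132

Feasible sets respecting both limits:
- B+E+F: weight 13, pallet count 18, value 132
- B+D+F: weight 13, pallet count 21, value 120
- C+E+F: weight 13, pallet count 23, value 117
Best: $132.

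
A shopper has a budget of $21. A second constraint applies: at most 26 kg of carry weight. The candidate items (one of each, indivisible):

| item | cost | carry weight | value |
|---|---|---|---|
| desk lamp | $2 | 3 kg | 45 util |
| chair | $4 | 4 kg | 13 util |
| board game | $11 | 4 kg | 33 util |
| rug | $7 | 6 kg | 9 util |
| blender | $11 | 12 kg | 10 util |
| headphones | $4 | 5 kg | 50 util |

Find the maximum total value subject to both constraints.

Feasible sets respecting both limits:
- desk lamp+chair+board game+headphones: cost 21, carry weight 16, value 141
- desk lamp+board game+headphones: cost 17, carry weight 12, value 128
- desk lamp+chair+blender+headphones: cost 21, carry weight 24, value 118
- desk lamp+chair+rug+headphones: cost 17, carry weight 18, value 117
Best: 141 util.

141 util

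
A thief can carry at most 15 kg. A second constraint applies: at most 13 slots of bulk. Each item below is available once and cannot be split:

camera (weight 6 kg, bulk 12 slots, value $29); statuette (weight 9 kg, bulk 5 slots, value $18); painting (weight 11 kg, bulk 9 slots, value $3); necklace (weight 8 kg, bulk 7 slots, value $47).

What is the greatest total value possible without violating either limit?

Feasible sets respecting both limits:
- necklace: weight 8, bulk 7, value 47
- camera: weight 6, bulk 12, value 29
- statuette: weight 9, bulk 5, value 18
- painting: weight 11, bulk 9, value 3
Best: $47.

$47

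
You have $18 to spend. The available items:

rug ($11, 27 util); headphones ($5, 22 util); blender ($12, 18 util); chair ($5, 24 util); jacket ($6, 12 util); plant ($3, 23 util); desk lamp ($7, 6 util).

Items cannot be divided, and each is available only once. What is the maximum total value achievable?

This is a 0/1 knapsack; check combinations near the capacity.
- headphones+chair+plant: cost 5+5+3=13, value 22+24+23=69
- chair+jacket+plant: cost 5+6+3=14, value 24+12+23=59
- headphones+chair+jacket: cost 5+5+6=16, value 22+24+12=58
Best: 69 util.

69 util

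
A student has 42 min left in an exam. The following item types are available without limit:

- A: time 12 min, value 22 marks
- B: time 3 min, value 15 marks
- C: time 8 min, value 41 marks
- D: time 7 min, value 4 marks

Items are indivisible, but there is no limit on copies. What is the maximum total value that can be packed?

213 marks

Best value-per-unit is C at 41/8; filling with it alone gives 5×41 = 205.
Optimal mix: 6×B + 3×C → time 42, value 213.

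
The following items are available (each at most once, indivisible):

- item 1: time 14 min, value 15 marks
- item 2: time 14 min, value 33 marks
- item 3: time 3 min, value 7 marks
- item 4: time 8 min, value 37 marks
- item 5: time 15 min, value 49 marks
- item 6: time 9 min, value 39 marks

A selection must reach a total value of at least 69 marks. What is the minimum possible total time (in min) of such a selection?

Subsets with value ≥ 69, sorted by total time:
- item 4+item 6: time 17, value 76
- item 3+item 4+item 6: time 20, value 83
- item 2+item 4: time 22, value 70
- item 4+item 5: time 23, value 86
Minimum time: 17 min.

17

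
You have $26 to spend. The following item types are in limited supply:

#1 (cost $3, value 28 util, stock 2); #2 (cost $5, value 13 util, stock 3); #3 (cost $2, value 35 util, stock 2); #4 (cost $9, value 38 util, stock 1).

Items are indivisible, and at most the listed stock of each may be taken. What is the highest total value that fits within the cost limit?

Best selections within cost 26 and stock limits:
- 2×#1 + 1×#2 + 2×#3 + 1×#4: cost 24, value 177
- 2×#1 + 3×#2 + 2×#3: cost 25, value 165
- 2×#1 + 2×#3 + 1×#4: cost 19, value 164
- 1×#1 + 2×#2 + 2×#3 + 1×#4: cost 26, value 162
Best: 177 util.

177 util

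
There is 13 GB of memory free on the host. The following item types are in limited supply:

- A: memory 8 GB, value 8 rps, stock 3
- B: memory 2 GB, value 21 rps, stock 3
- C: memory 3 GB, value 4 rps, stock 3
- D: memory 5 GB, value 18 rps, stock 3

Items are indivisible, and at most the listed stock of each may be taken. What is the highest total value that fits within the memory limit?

81 rps

Top feasible selections:
- 3×B + 1×D: memory 11, value 81
- 3×B + 2×C: memory 12, value 71
- 3×B + 1×C: memory 9, value 67
Best: 81 rps.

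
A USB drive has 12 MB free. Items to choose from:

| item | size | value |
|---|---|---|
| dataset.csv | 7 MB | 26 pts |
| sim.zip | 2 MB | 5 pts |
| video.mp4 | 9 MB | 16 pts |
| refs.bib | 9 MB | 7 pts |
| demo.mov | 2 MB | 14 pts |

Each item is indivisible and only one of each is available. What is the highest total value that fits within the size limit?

This is a 0/1 knapsack; check combinations near the capacity.
- dataset.csv+sim.zip+demo.mov: size 7+2+2=11, value 26+5+14=45
- dataset.csv+demo.mov: size 7+2=9, value 26+14=40
- dataset.csv+sim.zip: size 7+2=9, value 26+5=31
- video.mp4+demo.mov: size 9+2=11, value 16+14=30
Best: 45 pts.

45 pts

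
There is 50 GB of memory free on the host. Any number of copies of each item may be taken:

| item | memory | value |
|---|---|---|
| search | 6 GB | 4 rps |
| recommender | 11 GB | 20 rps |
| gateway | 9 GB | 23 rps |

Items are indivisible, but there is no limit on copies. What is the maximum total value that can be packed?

Best value-per-unit is gateway at 23/9, and filling with it alone uses memory 5×9=45. No mix of the others beats 5×23 = 115.

115 rps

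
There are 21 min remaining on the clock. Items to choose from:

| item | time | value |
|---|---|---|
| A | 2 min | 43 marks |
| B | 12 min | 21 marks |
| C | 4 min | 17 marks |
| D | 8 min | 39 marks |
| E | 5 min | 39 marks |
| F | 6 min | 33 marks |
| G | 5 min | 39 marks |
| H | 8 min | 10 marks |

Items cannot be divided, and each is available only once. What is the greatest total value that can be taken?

Check high-value combinations within 21 min:
- A+D+E+G: time 2+8+5+5=20, value 43+39+39+39=160
- A+E+F+G: time 2+5+6+5=18, value 43+39+33+39=154
- A+D+E+F: time 2+8+5+6=21, value 43+39+39+33=154
- A+D+F+G: time 2+8+6+5=21, value 43+39+33+39=154
- A+C+E+G: time 2+4+5+5=16, value 43+17+39+39=138
Best: 160 marks.

160 marks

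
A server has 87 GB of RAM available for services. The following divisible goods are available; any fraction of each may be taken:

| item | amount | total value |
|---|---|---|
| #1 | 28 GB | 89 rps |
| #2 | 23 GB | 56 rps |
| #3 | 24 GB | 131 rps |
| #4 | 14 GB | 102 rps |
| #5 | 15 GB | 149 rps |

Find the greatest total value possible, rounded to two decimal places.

Take in order of value per unit:
- #5 (149/15 per unit): all 15 → value 149, running total 149.00
- #4 (102/14 per unit): all 14 → value 102, running total 251.00
- #3 (131/24 per unit): all 24 → value 131, running total 382.00
- #1 (89/28 per unit): all 28 → value 89, running total 471.00
- #2 (56/23 per unit): 6 of 23 → value 6×56/23 = 14.6087, running total 485.61
Total 485.61.

485.61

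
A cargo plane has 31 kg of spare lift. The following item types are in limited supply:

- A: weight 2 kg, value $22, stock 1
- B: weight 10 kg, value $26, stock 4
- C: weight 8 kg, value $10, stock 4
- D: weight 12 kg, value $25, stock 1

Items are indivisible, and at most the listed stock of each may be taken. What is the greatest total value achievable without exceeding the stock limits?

Best selections within weight 31 and stock limits:
- 1×A + 2×B + 1×C: weight 30, value 84
- 3×B: weight 30, value 78
- 1×A + 2×B: weight 22, value 74
Best: $84.

$84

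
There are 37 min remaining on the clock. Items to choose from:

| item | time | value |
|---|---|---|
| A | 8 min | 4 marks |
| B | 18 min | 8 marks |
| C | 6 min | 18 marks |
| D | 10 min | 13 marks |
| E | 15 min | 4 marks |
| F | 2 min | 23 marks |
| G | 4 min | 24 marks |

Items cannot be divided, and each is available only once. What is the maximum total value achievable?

Check high-value combinations within 37 min:
- A+C+D+F+G: time 8+6+10+2+4=30, value 4+18+13+23+24=82
- C+D+E+F+G: time 6+10+15+2+4=37, value 18+13+4+23+24=82
- C+D+F+G: time 6+10+2+4=22, value 18+13+23+24=78
Best: 82 marks.

82 marks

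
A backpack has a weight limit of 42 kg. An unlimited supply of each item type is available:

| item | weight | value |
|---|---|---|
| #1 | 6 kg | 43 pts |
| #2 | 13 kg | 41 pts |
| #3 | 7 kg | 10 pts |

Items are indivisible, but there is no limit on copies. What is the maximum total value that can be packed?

Best value-per-unit is #1 at 43/6, and filling with it alone uses weight 7×6=42. No mix of the others beats 7×43 = 301.

301 pts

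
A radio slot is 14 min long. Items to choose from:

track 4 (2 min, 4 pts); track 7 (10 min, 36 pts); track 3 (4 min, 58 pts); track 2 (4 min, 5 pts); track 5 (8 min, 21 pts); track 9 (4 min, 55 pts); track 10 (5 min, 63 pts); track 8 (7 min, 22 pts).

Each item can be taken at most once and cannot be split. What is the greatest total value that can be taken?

176 pts

Check high-value combinations within 14 min:
- track 3+track 9+track 10: duration 4+4+5=13, value 58+55+63=176
- track 3+track 2+track 10: duration 4+4+5=13, value 58+5+63=126
- track 4+track 3+track 10: duration 2+4+5=11, value 4+58+63=125
Best: 176 pts.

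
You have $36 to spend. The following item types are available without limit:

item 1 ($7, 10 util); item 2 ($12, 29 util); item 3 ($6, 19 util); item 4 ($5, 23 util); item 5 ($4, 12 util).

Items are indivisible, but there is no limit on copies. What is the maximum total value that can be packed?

Best value-per-unit is item 4 at 23/5, and filling with it alone uses cost 7×5=35. No mix of the others beats 7×23 = 161.

161 util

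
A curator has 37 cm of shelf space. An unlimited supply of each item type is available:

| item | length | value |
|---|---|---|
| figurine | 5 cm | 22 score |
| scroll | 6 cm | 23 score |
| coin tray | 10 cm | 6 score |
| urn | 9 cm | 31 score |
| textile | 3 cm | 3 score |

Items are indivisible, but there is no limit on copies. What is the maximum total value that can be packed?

156 score

Best value-per-unit is figurine at 22/5; filling with it alone gives 7×22 = 154.
Optimal mix: 5×figurine + 2×scroll → length 37, value 156.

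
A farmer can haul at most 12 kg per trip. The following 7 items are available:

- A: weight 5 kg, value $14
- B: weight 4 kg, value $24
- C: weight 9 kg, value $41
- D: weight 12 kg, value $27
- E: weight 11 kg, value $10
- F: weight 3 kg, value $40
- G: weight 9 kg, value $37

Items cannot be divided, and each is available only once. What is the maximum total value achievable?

$81

Check high-value combinations within 12 kg:
- C+F: weight 9+3=12, value 41+40=81
- A+B+F: weight 5+4+3=12, value 14+24+40=78
- F+G: weight 3+9=12, value 40+37=77
- B+F: weight 4+3=7, value 24+40=64
- A+F: weight 5+3=8, value 14+40=54
Best: $81.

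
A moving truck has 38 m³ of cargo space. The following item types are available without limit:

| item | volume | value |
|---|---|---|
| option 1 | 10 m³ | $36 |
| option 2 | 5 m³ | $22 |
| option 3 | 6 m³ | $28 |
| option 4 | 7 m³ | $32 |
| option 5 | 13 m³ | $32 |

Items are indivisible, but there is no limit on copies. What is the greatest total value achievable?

$176

Best value-per-unit is option 3 at 28/6; filling with it alone gives 6×28 = 168.
Optimal mix: 4×option 3 + 2×option 4 → volume 38, value 176.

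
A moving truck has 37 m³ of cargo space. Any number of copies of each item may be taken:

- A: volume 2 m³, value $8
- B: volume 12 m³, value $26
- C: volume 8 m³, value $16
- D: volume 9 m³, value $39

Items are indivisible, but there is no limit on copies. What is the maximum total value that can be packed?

Best value-per-unit is D at 39/9; filling with it alone gives 4×39 = 156.
Optimal mix: 5×A + 3×D → volume 37, value 157.

$157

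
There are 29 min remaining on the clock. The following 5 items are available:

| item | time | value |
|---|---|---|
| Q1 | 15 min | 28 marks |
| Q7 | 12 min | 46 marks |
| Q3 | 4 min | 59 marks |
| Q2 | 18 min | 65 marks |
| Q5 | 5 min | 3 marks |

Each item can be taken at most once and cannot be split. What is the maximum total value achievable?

Check high-value combinations within 29 min:
- Q3+Q2+Q5: time 4+18+5=27, value 59+65+3=127
- Q3+Q2: time 4+18=22, value 59+65=124
- Q7+Q3+Q5: time 12+4+5=21, value 46+59+3=108
- Q7+Q3: time 12+4=16, value 46+59=105
Best: 127 marks.

127 marks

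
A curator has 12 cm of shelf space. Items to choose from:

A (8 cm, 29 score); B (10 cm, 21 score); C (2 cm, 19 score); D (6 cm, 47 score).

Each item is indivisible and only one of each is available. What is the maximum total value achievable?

66 score

Check high-value combinations within 12 cm:
- C+D: length 2+6=8, value 19+47=66
- A+C: length 8+2=10, value 29+19=48
- D: length 6, value 47
- B+C: length 10+2=12, value 21+19=40
Best: 66 score.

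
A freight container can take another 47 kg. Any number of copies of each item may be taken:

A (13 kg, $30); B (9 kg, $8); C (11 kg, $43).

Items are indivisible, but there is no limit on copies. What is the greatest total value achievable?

Best value-per-unit is C at 43/11, and filling with it alone uses weight 4×11=44. No mix of the others beats 4×43 = 172.

$172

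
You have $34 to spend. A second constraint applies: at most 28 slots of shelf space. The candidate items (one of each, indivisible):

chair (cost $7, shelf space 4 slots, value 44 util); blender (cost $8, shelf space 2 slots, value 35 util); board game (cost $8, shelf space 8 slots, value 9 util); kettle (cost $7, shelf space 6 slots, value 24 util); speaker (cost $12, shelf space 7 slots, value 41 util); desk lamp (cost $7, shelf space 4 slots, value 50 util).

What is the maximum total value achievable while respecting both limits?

Feasible sets respecting both limits:
- chair+blender+speaker+desk lamp: cost 34, shelf space 17, value 170
- chair+kettle+speaker+desk lamp: cost 33, shelf space 21, value 159
- chair+blender+kettle+desk lamp: cost 29, shelf space 16, value 153
Best: 170 util.

170 util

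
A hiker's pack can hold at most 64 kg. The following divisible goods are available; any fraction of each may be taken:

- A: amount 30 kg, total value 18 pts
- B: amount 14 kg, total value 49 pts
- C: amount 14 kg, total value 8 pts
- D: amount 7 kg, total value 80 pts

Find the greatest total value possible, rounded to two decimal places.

154.43

Take in order of value per unit:
- D (80/7 per unit): all 7 → value 80, running total 80.00
- B (49/14 per unit): all 14 → value 49, running total 129.00
- A (18/30 per unit): all 30 → value 18, running total 147.00
- C (8/14 per unit): 13 of 14 → value 13×8/14 = 7.4286, running total 154.43
Total 154.43.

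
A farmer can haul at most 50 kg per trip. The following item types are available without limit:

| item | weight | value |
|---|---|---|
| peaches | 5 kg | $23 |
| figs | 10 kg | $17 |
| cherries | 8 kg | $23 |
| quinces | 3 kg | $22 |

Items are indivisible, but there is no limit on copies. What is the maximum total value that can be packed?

Best value-per-unit is quinces at 22/3; filling with it alone gives 16×22 = 352.
Optimal mix: 1×peaches + 15×quinces → weight 50, value 353.

$353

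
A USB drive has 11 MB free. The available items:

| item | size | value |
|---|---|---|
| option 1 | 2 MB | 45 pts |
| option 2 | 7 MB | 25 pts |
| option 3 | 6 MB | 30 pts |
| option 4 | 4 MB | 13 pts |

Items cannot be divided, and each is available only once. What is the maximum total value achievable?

Check high-value combinations within 11 MB:
- option 1+option 3: size 2+6=8, value 45+30=75
- option 1+option 2: size 2+7=9, value 45+25=70
- option 1+option 4: size 2+4=6, value 45+13=58
- option 1: size 2, value 45
Best: 75 pts.

75 pts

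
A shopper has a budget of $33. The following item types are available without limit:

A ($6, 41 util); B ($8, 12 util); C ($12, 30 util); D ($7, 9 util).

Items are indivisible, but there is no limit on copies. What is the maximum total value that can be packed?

Best value-per-unit is A at 41/6, and filling with it alone uses cost 5×6=30. No mix of the others beats 5×41 = 205.

205 util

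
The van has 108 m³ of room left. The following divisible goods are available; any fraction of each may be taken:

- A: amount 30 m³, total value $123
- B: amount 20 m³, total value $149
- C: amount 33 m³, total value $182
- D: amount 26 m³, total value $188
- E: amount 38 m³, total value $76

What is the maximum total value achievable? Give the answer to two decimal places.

637.90

Take in order of value per unit:
- B (149/20 per unit): all 20 → value 149, running total 149.00
- D (188/26 per unit): all 26 → value 188, running total 337.00
- C (182/33 per unit): all 33 → value 182, running total 519.00
- A (123/30 per unit): 29 of 30 → value 29×123/30 = 118.9000, running total 637.90
Total 637.90.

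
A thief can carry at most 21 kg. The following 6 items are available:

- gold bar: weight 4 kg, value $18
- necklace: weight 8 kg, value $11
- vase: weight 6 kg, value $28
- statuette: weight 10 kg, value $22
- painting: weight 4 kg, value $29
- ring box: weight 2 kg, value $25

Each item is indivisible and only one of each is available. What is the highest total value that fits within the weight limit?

Check high-value combinations within 21 kg:
- gold bar+vase+painting+ring box: weight 4+6+4+2=16, value 18+28+29+25=100
- gold bar+statuette+painting+ring box: weight 4+10+4+2=20, value 18+22+29+25=94
- necklace+vase+painting+ring box: weight 8+6+4+2=20, value 11+28+29+25=93
Best: $100.

$100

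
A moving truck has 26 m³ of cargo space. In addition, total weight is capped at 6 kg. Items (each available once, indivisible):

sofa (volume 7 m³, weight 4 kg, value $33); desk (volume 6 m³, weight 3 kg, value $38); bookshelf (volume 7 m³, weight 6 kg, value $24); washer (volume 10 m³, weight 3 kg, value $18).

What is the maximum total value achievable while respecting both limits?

Feasible sets respecting both limits:
- desk+washer: volume 16, weight 6, value 56
- desk: volume 6, weight 3, value 38
- sofa: volume 7, weight 4, value 33
- bookshelf: volume 7, weight 6, value 24
Best: $56.

$56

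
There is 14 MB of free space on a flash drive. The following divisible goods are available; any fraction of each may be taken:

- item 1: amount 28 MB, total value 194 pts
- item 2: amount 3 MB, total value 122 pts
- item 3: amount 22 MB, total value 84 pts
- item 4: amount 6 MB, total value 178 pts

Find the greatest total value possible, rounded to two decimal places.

Take in order of value per unit:
- item 2 (122/3 per unit): all 3 → value 122, running total 122.00
- item 4 (178/6 per unit): all 6 → value 178, running total 300.00
- item 1 (194/28 per unit): 5 of 28 → value 5×194/28 = 34.6429, running total 334.64
Total 334.64.

334.64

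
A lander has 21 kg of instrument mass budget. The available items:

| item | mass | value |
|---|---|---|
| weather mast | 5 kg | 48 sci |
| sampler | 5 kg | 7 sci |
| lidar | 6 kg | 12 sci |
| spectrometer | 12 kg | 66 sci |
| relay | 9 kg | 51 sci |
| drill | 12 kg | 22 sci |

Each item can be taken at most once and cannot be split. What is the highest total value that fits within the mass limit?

Check high-value combinations within 21 kg:
- spectrometer+relay: mass 12+9=21, value 66+51=117
- weather mast+spectrometer: mass 5+12=17, value 48+66=114
- weather mast+lidar+relay: mass 5+6+9=20, value 48+12+51=111
- weather mast+sampler+relay: mass 5+5+9=19, value 48+7+51=106
- weather mast+relay: mass 5+9=14, value 48+51=99
Best: 117 sci.

117 sci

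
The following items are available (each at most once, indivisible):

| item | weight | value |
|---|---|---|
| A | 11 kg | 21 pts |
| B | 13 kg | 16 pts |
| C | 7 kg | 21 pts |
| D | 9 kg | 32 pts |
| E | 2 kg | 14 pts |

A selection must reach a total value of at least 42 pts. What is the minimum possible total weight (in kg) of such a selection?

11

Subsets with value ≥ 42, sorted by total weight:
- D+E: weight 11, value 46
- C+D: weight 16, value 53
- C+D+E: weight 18, value 67
Minimum weight: 11 kg.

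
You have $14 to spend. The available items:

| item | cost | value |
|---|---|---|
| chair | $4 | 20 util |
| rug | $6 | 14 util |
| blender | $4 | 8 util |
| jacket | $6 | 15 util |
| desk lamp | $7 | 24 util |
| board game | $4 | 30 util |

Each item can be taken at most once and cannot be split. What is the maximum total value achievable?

65 util

Check high-value combinations within $14:
- chair+jacket+board game: cost 4+6+4=14, value 20+15+30=65
- chair+rug+board game: cost 4+6+4=14, value 20+14+30=64
- chair+blender+board game: cost 4+4+4=12, value 20+8+30=58
- desk lamp+board game: cost 7+4=11, value 24+30=54
Best: 65 util.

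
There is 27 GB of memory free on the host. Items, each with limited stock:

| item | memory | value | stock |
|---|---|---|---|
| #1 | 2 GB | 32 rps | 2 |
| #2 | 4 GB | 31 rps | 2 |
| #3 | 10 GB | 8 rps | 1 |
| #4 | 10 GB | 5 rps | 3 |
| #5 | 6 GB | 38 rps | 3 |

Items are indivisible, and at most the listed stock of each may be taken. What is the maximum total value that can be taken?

Top feasible selections:
- 2×#1 + 1×#2 + 3×#5: memory 26, value 209
- 2×#1 + 2×#2 + 2×#5: memory 24, value 202
- 2×#1 + 3×#5: memory 22, value 178
Best: 209 rps.

209 rps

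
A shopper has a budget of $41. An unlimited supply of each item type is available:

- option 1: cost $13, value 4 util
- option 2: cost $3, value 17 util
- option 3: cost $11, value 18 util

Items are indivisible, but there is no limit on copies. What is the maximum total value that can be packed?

221 util

Best value-per-unit is option 2 at 17/3, and filling with it alone uses cost 13×3=39. No mix of the others beats 13×17 = 221.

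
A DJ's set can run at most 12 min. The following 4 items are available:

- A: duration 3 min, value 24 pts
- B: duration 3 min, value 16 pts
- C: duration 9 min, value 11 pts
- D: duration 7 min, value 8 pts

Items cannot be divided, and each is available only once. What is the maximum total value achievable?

This is a 0/1 knapsack; check combinations near the capacity.
- A+B: duration 3+3=6, value 24+16=40
- A+C: duration 3+9=12, value 24+11=35
- A+D: duration 3+7=10, value 24+8=32
- B+C: duration 3+9=12, value 16+11=27
- A: duration 3, value 24
Best: 40 pts.

40 pts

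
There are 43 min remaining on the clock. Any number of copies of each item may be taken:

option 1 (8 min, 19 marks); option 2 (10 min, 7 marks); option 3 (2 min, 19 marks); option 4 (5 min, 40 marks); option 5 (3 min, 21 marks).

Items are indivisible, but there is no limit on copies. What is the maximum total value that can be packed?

Best value-per-unit is option 3 at 19/2; filling with it alone gives 21×19 = 399.
Optimal mix: 20×option 3 + 1×option 5 → time 43, value 401.

401 marks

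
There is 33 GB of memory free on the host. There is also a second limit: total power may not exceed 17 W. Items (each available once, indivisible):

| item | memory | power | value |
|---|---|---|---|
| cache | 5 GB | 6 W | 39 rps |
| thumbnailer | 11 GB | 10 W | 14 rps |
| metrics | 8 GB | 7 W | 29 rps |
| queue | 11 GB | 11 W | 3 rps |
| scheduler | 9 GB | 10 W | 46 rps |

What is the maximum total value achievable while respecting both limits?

Feasible sets respecting both limits:
- cache+scheduler: memory 14, power 16, value 85
- metrics+scheduler: memory 17, power 17, value 75
- cache+metrics: memory 13, power 13, value 68
- cache+thumbnailer: memory 16, power 16, value 53
Best: 85 rps.

85 rps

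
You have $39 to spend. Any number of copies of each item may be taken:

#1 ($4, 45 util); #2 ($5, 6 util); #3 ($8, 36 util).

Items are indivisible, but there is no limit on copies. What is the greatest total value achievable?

405 util

Best value-per-unit is #1 at 45/4, and filling with it alone uses cost 9×4=36. No mix of the others beats 9×45 = 405.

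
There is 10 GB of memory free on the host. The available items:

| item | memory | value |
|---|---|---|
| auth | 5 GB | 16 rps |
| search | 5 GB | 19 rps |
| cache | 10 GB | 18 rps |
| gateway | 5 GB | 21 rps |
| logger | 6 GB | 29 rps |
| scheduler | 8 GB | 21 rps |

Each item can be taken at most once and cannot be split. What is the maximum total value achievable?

This is a 0/1 knapsack; check combinations near the capacity.
- search+gateway: memory 5+5=10, value 19+21=40
- auth+gateway: memory 5+5=10, value 16+21=37
- auth+search: memory 5+5=10, value 16+19=35
Best: 40 rps.

40 rps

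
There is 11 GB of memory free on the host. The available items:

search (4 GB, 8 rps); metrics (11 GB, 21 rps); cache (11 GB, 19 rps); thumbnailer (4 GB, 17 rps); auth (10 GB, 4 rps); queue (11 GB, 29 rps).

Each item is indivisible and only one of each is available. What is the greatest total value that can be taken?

Check high-value combinations within 11 GB:
- queue: memory 11, value 29
- search+thumbnailer: memory 4+4=8, value 8+17=25
- metrics: memory 11, value 21
Best: 29 rps.

29 rps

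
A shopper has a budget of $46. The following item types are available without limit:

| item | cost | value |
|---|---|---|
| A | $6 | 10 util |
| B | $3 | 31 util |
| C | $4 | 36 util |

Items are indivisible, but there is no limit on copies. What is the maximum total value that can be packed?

470 util

Best value-per-unit is B at 31/3; filling with it alone gives 15×31 = 465.
Optimal mix: 14×B + 1×C → cost 46, value 470.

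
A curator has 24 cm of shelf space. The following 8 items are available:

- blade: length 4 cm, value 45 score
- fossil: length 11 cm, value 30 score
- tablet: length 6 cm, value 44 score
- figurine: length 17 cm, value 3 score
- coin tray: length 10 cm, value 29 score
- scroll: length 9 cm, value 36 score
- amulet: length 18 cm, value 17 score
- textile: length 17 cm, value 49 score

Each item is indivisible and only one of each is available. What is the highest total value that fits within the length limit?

125 score

Check high-value combinations within 24 cm:
- blade+tablet+scroll: length 4+6+9=19, value 45+44+36=125
- blade+fossil+tablet: length 4+11+6=21, value 45+30+44=119
- blade+tablet+coin tray: length 4+6+10=20, value 45+44+29=118
Best: 125 score.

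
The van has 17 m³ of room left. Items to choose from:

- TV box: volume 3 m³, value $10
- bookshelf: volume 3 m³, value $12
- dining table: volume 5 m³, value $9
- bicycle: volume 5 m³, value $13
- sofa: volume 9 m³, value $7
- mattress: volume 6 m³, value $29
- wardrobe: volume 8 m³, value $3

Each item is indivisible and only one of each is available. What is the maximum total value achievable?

$64

Check high-value combinations within 17 m³:
- TV box+bookshelf+bicycle+mattress: volume 3+3+5+6=17, value 10+12+13+29=64
- TV box+bookshelf+dining table+mattress: volume 3+3+5+6=17, value 10+12+9+29=60
- bookshelf+bicycle+mattress: volume 3+5+6=14, value 12+13+29=54
- TV box+bicycle+mattress: volume 3+5+6=14, value 10+13+29=52
Best: $64.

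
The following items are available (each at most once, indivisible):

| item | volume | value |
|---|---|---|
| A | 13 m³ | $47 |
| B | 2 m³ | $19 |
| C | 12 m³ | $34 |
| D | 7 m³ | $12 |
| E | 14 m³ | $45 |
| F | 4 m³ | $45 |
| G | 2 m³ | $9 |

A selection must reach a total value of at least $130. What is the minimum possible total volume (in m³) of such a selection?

Subsets with value ≥ 130, sorted by total volume:
- A+B+D+F+G: volume 28, value 132
- B+D+E+F+G: volume 29, value 130
- A+B+C+F: volume 31, value 145
- A+E+F: volume 31, value 137
Minimum volume: 28 m³.

28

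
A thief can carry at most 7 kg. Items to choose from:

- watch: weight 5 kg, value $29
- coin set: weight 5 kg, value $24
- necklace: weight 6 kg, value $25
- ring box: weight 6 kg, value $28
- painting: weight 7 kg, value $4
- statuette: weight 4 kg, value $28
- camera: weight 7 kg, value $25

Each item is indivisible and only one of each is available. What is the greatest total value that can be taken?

$29

Check high-value combinations within 7 kg:
- watch: weight 5, value 29
- statuette: weight 4, value 28
- ring box: weight 6, value 28
- necklace: weight 6, value 25
- camera: weight 7, value 25
Best: $29.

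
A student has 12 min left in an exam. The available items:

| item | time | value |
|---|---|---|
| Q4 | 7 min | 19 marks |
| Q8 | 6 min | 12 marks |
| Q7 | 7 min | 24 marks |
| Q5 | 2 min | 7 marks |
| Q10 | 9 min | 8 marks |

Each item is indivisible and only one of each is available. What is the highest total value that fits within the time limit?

31 marks

Check high-value combinations within 12 min:
- Q7+Q5: time 7+2=9, value 24+7=31
- Q4+Q5: time 7+2=9, value 19+7=26
- Q7: time 7, value 24
- Q4: time 7, value 19
Best: 31 marks.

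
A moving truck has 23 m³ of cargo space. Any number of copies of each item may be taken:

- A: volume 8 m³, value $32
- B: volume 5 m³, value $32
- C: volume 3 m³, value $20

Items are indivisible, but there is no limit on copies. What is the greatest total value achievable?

Best value-per-unit is C at 20/3; filling with it alone gives 7×20 = 140.
Optimal mix: 1×B + 6×C → volume 23, value 152.

$152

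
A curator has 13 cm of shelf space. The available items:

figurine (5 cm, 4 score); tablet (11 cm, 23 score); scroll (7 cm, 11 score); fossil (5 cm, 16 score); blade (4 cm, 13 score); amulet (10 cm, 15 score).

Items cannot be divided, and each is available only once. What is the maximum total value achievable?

Check high-value combinations within 13 cm:
- fossil+blade: length 5+4=9, value 16+13=29
- scroll+fossil: length 7+5=12, value 11+16=27
- scroll+blade: length 7+4=11, value 11+13=24
Best: 29 score.

29 score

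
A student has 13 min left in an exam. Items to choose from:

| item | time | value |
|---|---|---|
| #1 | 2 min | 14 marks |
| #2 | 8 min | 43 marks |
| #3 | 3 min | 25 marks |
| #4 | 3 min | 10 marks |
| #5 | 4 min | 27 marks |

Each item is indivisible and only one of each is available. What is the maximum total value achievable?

Check high-value combinations within 13 min:
- #1+#2+#3: time 2+8+3=13, value 14+43+25=82
- #1+#3+#4+#5: time 2+3+3+4=12, value 14+25+10+27=76
- #2+#5: time 8+4=12, value 43+27=70
- #2+#3: time 8+3=11, value 43+25=68
Best: 82 marks.

82 marks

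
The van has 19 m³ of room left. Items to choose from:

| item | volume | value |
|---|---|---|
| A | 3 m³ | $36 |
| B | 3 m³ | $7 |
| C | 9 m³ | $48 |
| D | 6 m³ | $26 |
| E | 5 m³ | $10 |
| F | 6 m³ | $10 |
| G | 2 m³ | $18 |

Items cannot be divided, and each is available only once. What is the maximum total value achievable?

$112

This is a 0/1 knapsack; check combinations near the capacity.
- A+C+E+G: volume 3+9+5+2=19, value 36+48+10+18=112
- A+C+D: volume 3+9+6=18, value 36+48+26=110
- A+B+C+G: volume 3+3+9+2=17, value 36+7+48+18=109
- A+C+G: volume 3+9+2=14, value 36+48+18=102
- A+B+D+E+G: volume 3+3+6+5+2=19, value 36+7+26+10+18=97
Best: $112.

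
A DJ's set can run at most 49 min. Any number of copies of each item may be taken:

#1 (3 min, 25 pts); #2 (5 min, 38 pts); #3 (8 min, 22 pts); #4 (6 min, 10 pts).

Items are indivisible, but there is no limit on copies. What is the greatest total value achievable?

Best value-per-unit is #1 at 25/3; filling with it alone gives 16×25 = 400.
Optimal mix: 13×#1 + 2×#2 → duration 49, value 401.

401 pts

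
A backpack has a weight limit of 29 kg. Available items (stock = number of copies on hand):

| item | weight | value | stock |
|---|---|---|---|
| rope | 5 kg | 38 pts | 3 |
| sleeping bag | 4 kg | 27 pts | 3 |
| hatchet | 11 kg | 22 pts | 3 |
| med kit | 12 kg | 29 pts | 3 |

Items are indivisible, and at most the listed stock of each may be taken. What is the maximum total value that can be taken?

Best selections within weight 29 and stock limits:
- 3×rope + 3×sleeping bag: weight 27, value 195
- 3×rope + 2×sleeping bag: weight 23, value 168
Best: 195 pts.

195 pts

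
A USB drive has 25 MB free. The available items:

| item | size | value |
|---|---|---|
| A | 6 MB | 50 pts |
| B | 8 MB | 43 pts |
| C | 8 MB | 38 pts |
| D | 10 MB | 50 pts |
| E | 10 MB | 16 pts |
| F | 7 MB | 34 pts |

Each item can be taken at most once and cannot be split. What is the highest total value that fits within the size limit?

Check high-value combinations within 25 MB:
- A+B+D: size 6+8+10=24, value 50+43+50=143
- A+C+D: size 6+8+10=24, value 50+38+50=138
- A+D+F: size 6+10+7=23, value 50+50+34=134
- A+B+C: size 6+8+8=22, value 50+43+38=131
Best: 143 pts.

143 pts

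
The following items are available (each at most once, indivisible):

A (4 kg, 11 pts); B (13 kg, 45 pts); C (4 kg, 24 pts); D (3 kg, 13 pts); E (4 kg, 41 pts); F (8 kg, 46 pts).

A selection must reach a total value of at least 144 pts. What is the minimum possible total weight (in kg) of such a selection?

Subsets with value ≥ 144, sorted by total weight:
- B+D+E+F: weight 28, value 145
- B+C+E+F: weight 29, value 156
Minimum weight: 28 kg.

28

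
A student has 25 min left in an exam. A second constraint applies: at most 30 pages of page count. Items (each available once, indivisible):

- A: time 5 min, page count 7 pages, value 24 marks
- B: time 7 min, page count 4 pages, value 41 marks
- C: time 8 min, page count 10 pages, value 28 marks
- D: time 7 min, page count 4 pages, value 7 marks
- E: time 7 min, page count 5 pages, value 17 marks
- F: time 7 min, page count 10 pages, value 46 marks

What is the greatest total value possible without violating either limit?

115 marks

Feasible sets respecting both limits:
- B+C+F: time 22, page count 24, value 115
- A+B+F: time 19, page count 21, value 111
- B+E+F: time 21, page count 19, value 104
Best: 115 marks.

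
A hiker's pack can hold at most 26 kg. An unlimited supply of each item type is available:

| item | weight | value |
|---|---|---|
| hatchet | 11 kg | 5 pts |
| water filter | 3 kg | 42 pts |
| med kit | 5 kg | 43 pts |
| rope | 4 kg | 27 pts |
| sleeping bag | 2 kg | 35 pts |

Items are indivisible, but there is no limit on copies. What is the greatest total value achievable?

Best value-per-unit is sleeping bag at 35/2, and filling with it alone uses weight 13×2=26. No mix of the others beats 13×35 = 455.

455 pts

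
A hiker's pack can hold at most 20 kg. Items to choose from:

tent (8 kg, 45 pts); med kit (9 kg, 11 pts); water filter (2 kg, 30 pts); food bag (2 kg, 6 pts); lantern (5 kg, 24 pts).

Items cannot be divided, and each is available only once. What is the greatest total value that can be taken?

Check high-value combinations within 20 kg:
- tent+water filter+food bag+lantern: weight 8+2+2+5=17, value 45+30+6+24=105
- tent+water filter+lantern: weight 8+2+5=15, value 45+30+24=99
- tent+med kit+water filter: weight 8+9+2=19, value 45+11+30=86
- tent+water filter+food bag: weight 8+2+2=12, value 45+30+6=81
Best: 105 pts.

105 pts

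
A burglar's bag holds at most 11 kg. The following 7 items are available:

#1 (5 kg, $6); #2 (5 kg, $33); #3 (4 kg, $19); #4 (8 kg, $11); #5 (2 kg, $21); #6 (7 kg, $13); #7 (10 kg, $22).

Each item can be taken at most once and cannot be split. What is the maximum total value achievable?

Check high-value combinations within 11 kg:
- #2+#3+#5: weight 5+4+2=11, value 33+19+21=73
- #2+#5: weight 5+2=7, value 33+21=54
- #2+#3: weight 5+4=9, value 33+19=52
- #1+#3+#5: weight 5+4+2=11, value 6+19+21=46
- #3+#5: weight 4+2=6, value 19+21=40
Best: $73.

$73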